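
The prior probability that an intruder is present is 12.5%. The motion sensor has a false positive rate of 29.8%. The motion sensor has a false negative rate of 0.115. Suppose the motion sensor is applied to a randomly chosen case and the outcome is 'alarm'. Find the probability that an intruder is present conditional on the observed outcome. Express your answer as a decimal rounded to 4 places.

P(H | E) ≈ 0.2979

Let H be the event that an intruder is present. P(H) = 0.125, so P(¬H) = 0.875. With E the 'alarm' result, P(E|H) = 0.885 and P(E|¬H) = 0.298.
P(E) = 0.885·0.125 + 0.298·0.875 = 0.11063 + 0.26075 = 0.37138.
By Bayes' theorem, P(H|E) = 0.11063 / 0.37138 = 0.2979.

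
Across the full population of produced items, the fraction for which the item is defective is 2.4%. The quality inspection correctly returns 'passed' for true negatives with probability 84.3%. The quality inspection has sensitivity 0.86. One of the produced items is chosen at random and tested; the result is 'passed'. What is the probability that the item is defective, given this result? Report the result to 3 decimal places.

Write H for 'the item is defective'. Prior odds H:¬H = 0.024/0.976 = 0.024590. For the 'passed' outcome, the likelihood ratio is 0.14/0.843 = 0.16607.
Posterior odds = 0.024590 × 0.16607 = 0.0040838, so P(H|E) = 0.0040838/(1+0.0040838) = 0.004.

P(H | E) ≈ 0.004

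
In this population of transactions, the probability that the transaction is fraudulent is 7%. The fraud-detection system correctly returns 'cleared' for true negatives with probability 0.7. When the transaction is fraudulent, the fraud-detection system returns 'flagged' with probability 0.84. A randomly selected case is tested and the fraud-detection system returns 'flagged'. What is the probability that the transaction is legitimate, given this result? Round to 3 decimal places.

P(¬H | E) ≈ 0.826

Write H for 'the transaction is fraudulent'. Prior odds H:¬H = 0.07/0.93 = 0.075269. For the 'flagged' outcome, the likelihood ratio is 0.84/0.3 = 2.8000.
Posterior odds = 0.075269 × 2.8000 = 0.21075, so P(H|E) = 0.21075/(1+0.21075) = 0.174. Then P(¬H|E) = 1 − 0.174 = 0.826.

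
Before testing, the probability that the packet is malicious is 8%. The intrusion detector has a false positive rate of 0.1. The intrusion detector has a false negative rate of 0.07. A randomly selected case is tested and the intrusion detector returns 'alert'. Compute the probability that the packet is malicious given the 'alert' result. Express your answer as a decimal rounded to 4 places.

Let H be the event that the packet is malicious. P(H) = 0.08, so P(¬H) = 0.92. With E the 'alert' result, P(E|H) = 0.93 and P(E|¬H) = 0.1.
P(E) = 0.93·0.08 + 0.1·0.92 = 0.074400 + 0.092000 = 0.16640.
By Bayes' theorem, P(H|E) = 0.074400 / 0.16640 = 0.4471.

P(H | E) ≈ 0.4471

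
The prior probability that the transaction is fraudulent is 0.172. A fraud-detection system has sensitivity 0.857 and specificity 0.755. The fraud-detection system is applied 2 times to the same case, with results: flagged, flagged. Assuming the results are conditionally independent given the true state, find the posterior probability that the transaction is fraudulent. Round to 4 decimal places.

With H the event that the transaction is fraudulent, the joint likelihood of the observed sequence is P(data|H) = 0.857·0.857 = 0.73445 and P(data|¬H) = 0.245·0.245 = 0.060025.
Bayes: P(H|data) = 0.172·0.73445 / (0.172·0.73445 + 0.828·0.060025) = 0.12633/0.17603 = 0.7177.

Posterior P(H) ≈ 0.7177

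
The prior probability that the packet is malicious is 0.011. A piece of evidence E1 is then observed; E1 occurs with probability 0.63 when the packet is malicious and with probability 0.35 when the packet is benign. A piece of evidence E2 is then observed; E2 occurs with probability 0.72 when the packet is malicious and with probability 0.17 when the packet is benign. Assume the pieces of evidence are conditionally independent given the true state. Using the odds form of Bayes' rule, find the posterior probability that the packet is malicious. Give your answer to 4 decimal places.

Posterior probability ≈ 0.0782

Prior odds = 0.011/(1−0.011) = 0.011122. In log-odds, ln(0.011122) = -4.4988.
Add log likelihood ratios: ln(1.8000) + ln(4.2353) = 2.0312.
Posterior log-odds = -2.4676, so posterior odds = exp(-2.4676) = 0.084792. Converting, P(H|E) = 0.084792/1.0848 = 0.0782.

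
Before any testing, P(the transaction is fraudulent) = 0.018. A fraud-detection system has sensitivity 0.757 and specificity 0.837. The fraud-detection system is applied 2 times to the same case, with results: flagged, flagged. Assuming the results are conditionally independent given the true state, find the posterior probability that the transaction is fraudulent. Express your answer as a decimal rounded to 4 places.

Let H be the event that the transaction is fraudulent; start with P(H) = 0.018. P('flagged'|H) = 0.757, P('flagged'|¬H) = 0.163.
Update on result 1 ('flagged'): P(H) ← 0.757·0.0180 / (0.757·0.0180 + 0.163·0.9820) = 0.013626/0.17369 = 0.0784.
Update on result 2 ('flagged'): P(H) ← 0.757·0.0784 / (0.757·0.0784 + 0.163·0.9216) = 0.059386/0.20960 = 0.2833.

Posterior P(H) ≈ 0.2833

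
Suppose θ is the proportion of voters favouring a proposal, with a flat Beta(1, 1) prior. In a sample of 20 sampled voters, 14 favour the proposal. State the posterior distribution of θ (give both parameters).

Posterior: Beta(15, 7)

Observing 14 successes and 6 failures updates Beta(1, 1) by adding the success and failure counts to the two shape parameters: α = 1+14 = 15, β = 1+6 = 7.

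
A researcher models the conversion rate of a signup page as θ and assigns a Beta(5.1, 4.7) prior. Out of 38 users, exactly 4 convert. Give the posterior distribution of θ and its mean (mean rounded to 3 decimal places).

Posterior: Beta(9.1, 38.7); mean ≈ 0.190

Observing 4 successes and 34 failures updates Beta(5.1, 4.7) by adding the success and failure counts to the two shape parameters: α = 5.1+4 = 9.1, β = 4.7+34 = 38.7.
Posterior mean = α/(α+β) = 9.1/47.8 = 0.190.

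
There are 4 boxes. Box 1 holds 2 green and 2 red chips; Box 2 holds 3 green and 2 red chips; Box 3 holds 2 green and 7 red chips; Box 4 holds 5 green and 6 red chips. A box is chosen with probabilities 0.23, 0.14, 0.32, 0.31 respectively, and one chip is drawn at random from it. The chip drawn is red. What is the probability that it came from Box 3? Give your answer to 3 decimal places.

P(red|Box 1) = 0.5; P(red|Box 2) = 0.4; P(red|Box 3) = 0.7778; P(red|Box 4) = 0.5455.
Prior × likelihood for each source: 0.23·0.5=0.1150, 0.14·0.4=0.05600, 0.32·0.7778=0.2489, 0.31·0.5455=0.1691. Summing gives P(red) = 0.58898.
P(Box 3 | red) = 0.2489 / 0.58898 = 0.423.

Posterior probability ≈ 0.423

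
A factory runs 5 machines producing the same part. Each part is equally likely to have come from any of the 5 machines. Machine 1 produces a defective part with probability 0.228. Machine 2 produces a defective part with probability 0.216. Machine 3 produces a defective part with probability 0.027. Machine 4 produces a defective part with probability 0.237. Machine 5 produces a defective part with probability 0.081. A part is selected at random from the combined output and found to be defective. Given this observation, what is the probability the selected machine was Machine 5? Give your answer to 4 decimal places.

Posterior probability ≈ 0.1027

Tabulate prior·likelihood by source: [1] prior 0.2, lik 0.228, product 0.04560; [2] prior 0.2, lik 0.216, product 0.04320; [3] prior 0.2, lik 0.027, product 0.005400; [4] prior 0.2, lik 0.237, product 0.04740; [5] prior 0.2, lik 0.081, product 0.01620.
Normalizing constant = 0.15780; the posterior for Machine 5 is its product over the sum, 0.01620/0.15780 = 0.1027.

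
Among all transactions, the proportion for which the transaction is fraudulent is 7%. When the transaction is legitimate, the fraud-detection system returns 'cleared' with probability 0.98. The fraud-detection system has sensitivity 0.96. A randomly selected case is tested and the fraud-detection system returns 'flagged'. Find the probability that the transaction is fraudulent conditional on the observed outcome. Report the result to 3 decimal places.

Let H be the event that the transaction is fraudulent. P(H) = 0.07, so P(¬H) = 0.93. With E the 'flagged' result, P(E|H) = 0.96 and P(E|¬H) = 0.02.
P(E) = 0.96·0.07 + 0.02·0.93 = 0.067200 + 0.018600 = 0.085800.
By Bayes' theorem, P(H|E) = 0.067200 / 0.085800 = 0.783.

P(H | E) ≈ 0.783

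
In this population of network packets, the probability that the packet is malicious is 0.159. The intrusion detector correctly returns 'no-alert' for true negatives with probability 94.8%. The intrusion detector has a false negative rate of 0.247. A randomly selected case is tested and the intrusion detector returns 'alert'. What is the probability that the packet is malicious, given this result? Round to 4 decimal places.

Write H for 'the packet is malicious'. Prior odds H:¬H = 0.159/0.841 = 0.18906. For the 'alert' outcome, the likelihood ratio is 0.753/0.052 = 14.481.
Posterior odds = 0.18906 × 14.481 = 2.7377, so P(H|E) = 2.7377/(1+2.7377) = 0.7325.

P(H | E) ≈ 0.7325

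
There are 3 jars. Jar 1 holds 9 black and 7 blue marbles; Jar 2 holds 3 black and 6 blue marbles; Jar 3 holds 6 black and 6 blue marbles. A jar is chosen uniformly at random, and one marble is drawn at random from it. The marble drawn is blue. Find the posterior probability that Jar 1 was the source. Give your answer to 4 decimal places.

P(blue|Jar 1) = 0.4375; P(blue|Jar 2) = 0.6667; P(blue|Jar 3) = 0.5.
Prior × likelihood for each source: 0.333333·0.4375=0.1458, 0.333333·0.6667=0.2222, 0.333333·0.5=0.1667. Summing gives P(blue) = 0.53472.
P(Jar 1 | blue) = 0.1458 / 0.53472 = 0.2727.

Posterior probability ≈ 0.2727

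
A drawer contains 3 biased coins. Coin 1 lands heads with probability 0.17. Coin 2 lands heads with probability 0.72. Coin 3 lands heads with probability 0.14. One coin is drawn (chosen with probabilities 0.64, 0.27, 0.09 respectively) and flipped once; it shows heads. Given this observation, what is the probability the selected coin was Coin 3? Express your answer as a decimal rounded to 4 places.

Posterior probability ≈ 0.0399

P(heads|C1) = 0.17; P(heads|C2) = 0.72; P(heads|C3) = 0.14.
Prior × likelihood for each source: 0.64·0.17=0.1088, 0.27·0.72=0.1944, 0.09·0.14=0.01260. Summing gives P(heads) = 0.31580.
P(Coin 3 | heads) = 0.01260 / 0.31580 = 0.0399.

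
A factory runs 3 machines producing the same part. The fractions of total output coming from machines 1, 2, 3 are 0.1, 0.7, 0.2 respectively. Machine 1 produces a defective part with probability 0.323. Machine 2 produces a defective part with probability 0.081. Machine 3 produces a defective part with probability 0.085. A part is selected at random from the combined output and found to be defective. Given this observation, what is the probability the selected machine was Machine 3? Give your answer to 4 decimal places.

Posterior probability ≈ 0.1604

Tabulate prior·likelihood by source: [1] prior 0.1, lik 0.323, product 0.03230; [2] prior 0.7, lik 0.081, product 0.05670; [3] prior 0.2, lik 0.085, product 0.01700.
Normalizing constant = 0.10600; the posterior for Machine 3 is its product over the sum, 0.01700/0.10600 = 0.1604.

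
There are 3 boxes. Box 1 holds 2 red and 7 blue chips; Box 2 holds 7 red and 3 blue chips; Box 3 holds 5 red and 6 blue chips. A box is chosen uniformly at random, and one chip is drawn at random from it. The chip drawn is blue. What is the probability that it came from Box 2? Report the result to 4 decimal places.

Tabulate prior·likelihood by source: [1] prior 0.333333, lik 0.7778, product 0.2593; [2] prior 0.333333, lik 0.3, product 0.1000; [3] prior 0.333333, lik 0.5455, product 0.1818.
Normalizing constant = 0.54108; the posterior for Box 2 is its product over the sum, 0.1000/0.54108 = 0.1848.

Posterior probability ≈ 0.1848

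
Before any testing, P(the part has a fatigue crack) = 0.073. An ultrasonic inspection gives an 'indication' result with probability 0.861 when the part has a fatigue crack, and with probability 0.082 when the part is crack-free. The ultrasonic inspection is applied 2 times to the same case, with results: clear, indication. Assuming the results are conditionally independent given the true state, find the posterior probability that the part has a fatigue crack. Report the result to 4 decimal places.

Let H be the event that the part has a fatigue crack; start with P(H) = 0.073. P('indication'|H) = 0.861, P('indication'|¬H) = 0.082.
Update on result 1 ('clear'): P(H) ← 0.139·0.0730 / (0.139·0.0730 + 0.918·0.9270) = 0.010147/0.86113 = 0.0118.
Update on result 2 ('indication'): P(H) ← 0.861·0.0118 / (0.861·0.0118 + 0.082·0.9882) = 0.010145/0.091179 = 0.1113.

Posterior P(H) ≈ 0.1113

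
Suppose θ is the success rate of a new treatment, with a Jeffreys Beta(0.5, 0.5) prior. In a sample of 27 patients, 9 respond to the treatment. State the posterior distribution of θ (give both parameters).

Posterior: Beta(9.5, 18.5)

The binomial likelihood is conjugate to the Beta prior: with 9 successes and 18 failures, the posterior is Beta(0.5+9, 0.5+18) = Beta(9.5, 18.5).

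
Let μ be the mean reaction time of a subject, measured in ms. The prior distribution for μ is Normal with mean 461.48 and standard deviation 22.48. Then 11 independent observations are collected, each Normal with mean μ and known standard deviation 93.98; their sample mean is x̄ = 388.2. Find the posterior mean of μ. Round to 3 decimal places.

Posterior mean ≈ 433.174

With known σ, the Normal prior is conjugate. Weight on the data is w = (n/σ²)/(n/σ² + 1/τ₀²) = 0.00124544/(0.00124544+0.00197882) = 0.38627.
Posterior mean = w·x̄ + (1−w)·μ₀ = 0.38627·388.2 + 0.61373·461.48 = 433.174.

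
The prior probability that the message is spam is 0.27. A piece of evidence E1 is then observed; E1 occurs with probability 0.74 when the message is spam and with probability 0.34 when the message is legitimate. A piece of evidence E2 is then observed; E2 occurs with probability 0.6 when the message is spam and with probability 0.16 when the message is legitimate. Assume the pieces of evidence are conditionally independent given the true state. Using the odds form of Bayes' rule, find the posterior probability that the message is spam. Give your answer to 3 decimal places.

Posterior probability ≈ 0.751

Prior odds = 0.27/(1−0.27) = 0.36986.
Likelihood ratio for E1 = 0.74/0.34 = 2.1765.
Likelihood ratio for E2 = 0.6/0.16 = 3.7500.
Posterior odds = prior odds × LR₁ × LR₂ = 3.0187.
Posterior probability = odds/(1+odds) = 3.0187/4.0187 = 0.751.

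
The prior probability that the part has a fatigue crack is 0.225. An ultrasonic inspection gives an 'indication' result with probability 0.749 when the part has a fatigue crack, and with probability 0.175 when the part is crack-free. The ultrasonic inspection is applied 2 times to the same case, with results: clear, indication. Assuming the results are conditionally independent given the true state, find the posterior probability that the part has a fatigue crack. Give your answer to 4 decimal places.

Posterior P(H) ≈ 0.2743

Let H be the event that the part has a fatigue crack; start with P(H) = 0.225. P('indication'|H) = 0.749, P('indication'|¬H) = 0.175.
Update on result 1 ('clear'): P(H) ← 0.251·0.2250 / (0.251·0.2250 + 0.825·0.7750) = 0.056475/0.69585 = 0.0812.
Update on result 2 ('indication'): P(H) ← 0.749·0.0812 / (0.749·0.0812 + 0.175·0.9188) = 0.060789/0.22159 = 0.2743.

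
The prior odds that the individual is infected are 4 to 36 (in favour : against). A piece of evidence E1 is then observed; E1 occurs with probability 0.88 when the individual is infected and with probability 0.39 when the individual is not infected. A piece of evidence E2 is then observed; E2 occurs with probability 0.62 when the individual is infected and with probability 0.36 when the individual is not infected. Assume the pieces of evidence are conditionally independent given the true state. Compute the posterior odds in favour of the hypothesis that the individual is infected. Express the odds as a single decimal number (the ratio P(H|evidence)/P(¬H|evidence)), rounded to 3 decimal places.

Posterior odds ≈ 0.432

Prior odds = 4/36 = 0.11111.
Likelihood ratio for E1 = 0.88/0.39 = 2.2564.
Likelihood ratio for E2 = 0.62/0.36 = 1.7222.
Posterior odds = prior odds × LR₁ × LR₂ = 0.43178.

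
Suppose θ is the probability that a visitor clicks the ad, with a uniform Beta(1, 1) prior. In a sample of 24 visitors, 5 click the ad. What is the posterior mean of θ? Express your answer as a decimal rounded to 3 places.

Observing 5 successes and 19 failures updates Beta(1, 1) by adding the success and failure counts to the two shape parameters: α = 1+5 = 6, β = 1+19 = 20.
Posterior mean = α/(α+β) = 6/26 = 0.231.

Posterior mean ≈ 0.231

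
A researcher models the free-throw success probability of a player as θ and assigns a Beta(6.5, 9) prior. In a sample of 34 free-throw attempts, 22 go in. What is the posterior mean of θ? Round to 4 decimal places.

Observing 22 successes and 12 failures updates Beta(6.5, 9) by adding the success and failure counts to the two shape parameters: α = 6.5+22 = 28.5, β = 9+12 = 21.
Posterior mean = α/(α+β) = 28.5/49.5 = 0.5758.

Posterior mean ≈ 0.5758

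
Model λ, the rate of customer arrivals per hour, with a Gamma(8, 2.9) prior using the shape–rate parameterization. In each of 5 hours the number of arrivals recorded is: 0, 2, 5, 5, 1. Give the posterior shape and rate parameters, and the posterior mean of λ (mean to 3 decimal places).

Total count ∑xᵢ = 13 over n = 5 hours.
Gamma is conjugate to the Poisson likelihood: posterior is Gamma(shape = 8+13 = 21, rate = 2.9+5 = 7.9).
Posterior mean = shape/rate = 21/7.9 = 2.658.

Posterior: Gamma(shape=21, rate=7.9); mean ≈ 2.658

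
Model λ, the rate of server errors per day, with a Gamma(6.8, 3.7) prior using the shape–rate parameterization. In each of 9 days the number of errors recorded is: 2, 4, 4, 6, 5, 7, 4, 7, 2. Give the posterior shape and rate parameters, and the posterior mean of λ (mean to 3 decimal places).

The Poisson likelihood adds the total count to the shape and the number of exposure periods to the rate. Here ∑xᵢ = 41 and n = 9, so shape 6.8→47.8 and rate 3.7→12.7.
Posterior mean = shape/rate = 47.8/12.7 = 3.764.

Posterior: Gamma(shape=47.8, rate=12.7); mean ≈ 3.764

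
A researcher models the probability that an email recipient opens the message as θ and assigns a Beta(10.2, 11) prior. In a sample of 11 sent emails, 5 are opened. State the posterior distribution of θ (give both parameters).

Observing 5 successes and 6 failures updates Beta(10.2, 11) by adding the success and failure counts to the two shape parameters: α = 10.2+5 = 15.2, β = 11+6 = 17.

Posterior: Beta(15.2, 17)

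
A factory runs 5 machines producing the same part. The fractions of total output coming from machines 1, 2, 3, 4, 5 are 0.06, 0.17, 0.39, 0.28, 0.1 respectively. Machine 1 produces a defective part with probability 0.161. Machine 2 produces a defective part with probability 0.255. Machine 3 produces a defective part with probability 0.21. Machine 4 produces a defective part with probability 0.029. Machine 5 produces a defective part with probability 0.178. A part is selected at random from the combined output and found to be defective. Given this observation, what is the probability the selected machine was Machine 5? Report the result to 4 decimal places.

Posterior probability ≈ 0.1107

P(defective|M1) = 0.161; P(defective|M2) = 0.255; P(defective|M3) = 0.21; P(defective|M4) = 0.029; P(defective|M5) = 0.178.
Prior × likelihood for each source: 0.06·0.161=0.009660, 0.17·0.255=0.04335, 0.39·0.21=0.08190, 0.28·0.029=0.008120, 0.1·0.178=0.01780. Summing gives P(defective) = 0.16083.
P(Machine 5 | defective) = 0.01780 / 0.16083 = 0.1107.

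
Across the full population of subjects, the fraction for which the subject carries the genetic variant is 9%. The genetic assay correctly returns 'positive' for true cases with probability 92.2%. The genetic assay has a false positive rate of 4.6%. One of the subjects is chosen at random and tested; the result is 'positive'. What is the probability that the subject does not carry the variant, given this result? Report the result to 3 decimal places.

Write H for 'the subject carries the genetic variant'. Prior odds H:¬H = 0.09/0.91 = 0.098901. For the 'positive' outcome, the likelihood ratio is 0.922/0.046 = 20.043.
Posterior odds = 0.098901 × 20.043 = 1.9823, so P(H|E) = 1.9823/(1+1.9823) = 0.665. Then P(¬H|E) = 1 − 0.665 = 0.335.

P(¬H | E) ≈ 0.335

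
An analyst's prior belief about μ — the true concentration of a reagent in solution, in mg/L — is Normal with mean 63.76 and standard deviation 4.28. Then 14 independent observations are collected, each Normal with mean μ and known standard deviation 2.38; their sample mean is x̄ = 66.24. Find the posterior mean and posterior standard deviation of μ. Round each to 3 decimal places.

Prior precision 1/τ₀² = 1/4.28² = 0.0545899; data precision n/σ² = 14/2.38² = 2.47158.
Posterior precision = 0.0545899 + 2.47158 = 2.52617, giving posterior SD = 1/√2.52617 = 0.629.
Posterior mean = (0.0545899·63.76 + 2.47158·66.24) / 2.52617 = 66.186.

Posterior mean ≈ 66.186; posterior SD ≈ 0.629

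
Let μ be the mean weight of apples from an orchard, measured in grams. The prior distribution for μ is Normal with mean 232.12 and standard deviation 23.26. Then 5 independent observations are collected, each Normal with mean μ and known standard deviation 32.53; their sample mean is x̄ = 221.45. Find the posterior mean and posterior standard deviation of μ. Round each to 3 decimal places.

With known σ, the Normal prior is conjugate. Weight on the data is w = (n/σ²)/(n/σ² + 1/τ₀²) = 0.00472500/(0.00472500+0.00184833) = 0.71881.
Posterior mean = w·x̄ + (1−w)·μ₀ = 0.71881·221.45 + 0.28119·232.12 = 224.450. Posterior variance = 1/(0.00472500+0.00184833) = 152.130, so SD = 12.334.

Posterior mean ≈ 224.450; posterior SD ≈ 12.334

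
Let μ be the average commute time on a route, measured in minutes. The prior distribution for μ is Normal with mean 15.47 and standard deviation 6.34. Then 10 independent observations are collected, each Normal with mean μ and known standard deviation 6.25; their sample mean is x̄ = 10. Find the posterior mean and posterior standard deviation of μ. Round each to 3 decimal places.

Posterior mean ≈ 10.484; posterior SD ≈ 1.887

With known σ, the Normal prior is conjugate. Weight on the data is w = (n/σ²)/(n/σ² + 1/τ₀²) = 0.256000/(0.256000+0.0248783) = 0.91143.
Posterior mean = w·x̄ + (1−w)·μ₀ = 0.91143·10 + 0.088573·15.47 = 10.484. Posterior variance = 1/(0.256000+0.0248783) = 3.56026, so SD = 1.887.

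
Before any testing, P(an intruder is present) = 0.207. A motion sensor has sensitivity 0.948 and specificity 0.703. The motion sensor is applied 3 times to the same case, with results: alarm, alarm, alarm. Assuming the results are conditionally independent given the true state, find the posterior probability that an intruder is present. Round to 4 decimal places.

With H the event that an intruder is present, the joint likelihood of the observed sequence is P(data|H) = 0.948·0.948·0.948 = 0.85197 and P(data|¬H) = 0.297·0.297·0.297 = 0.026198.
Bayes: P(H|data) = 0.207·0.85197 / (0.207·0.85197 + 0.793·0.026198) = 0.17636/0.19713 = 0.8946.

Posterior P(H) ≈ 0.8946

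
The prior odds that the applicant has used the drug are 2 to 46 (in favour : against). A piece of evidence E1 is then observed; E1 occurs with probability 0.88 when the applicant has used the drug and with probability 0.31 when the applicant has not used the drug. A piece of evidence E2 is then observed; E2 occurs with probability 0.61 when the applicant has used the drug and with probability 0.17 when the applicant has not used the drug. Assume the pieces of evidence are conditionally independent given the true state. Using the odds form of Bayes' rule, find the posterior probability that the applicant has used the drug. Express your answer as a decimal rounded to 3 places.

Prior odds = 2/46 = 0.043478.
Likelihood ratio for E1 = 0.88/0.31 = 2.8387.
Likelihood ratio for E2 = 0.61/0.17 = 3.5882.
Posterior odds = prior odds × LR₁ × LR₂ = 0.44287.
Posterior probability = odds/(1+odds) = 0.44287/1.4429 = 0.307.

Posterior probability ≈ 0.307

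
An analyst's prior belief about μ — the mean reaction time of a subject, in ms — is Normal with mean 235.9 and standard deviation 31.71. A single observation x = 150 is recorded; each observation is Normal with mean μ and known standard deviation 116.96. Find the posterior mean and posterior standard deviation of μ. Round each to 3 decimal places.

Prior precision 1/τ₀² = 1/31.71² = 0.00099451; data precision n/σ² = 1/116.96² = 0.00007310.
Posterior precision = 0.00099451 + 0.00007310 = 0.00106761, giving posterior SD = 1/√0.00106761 = 30.605.
Posterior mean = (0.00099451·235.9 + 0.00007310·150) / 0.00106761 = 230.018.

Posterior mean ≈ 230.018; posterior SD ≈ 30.605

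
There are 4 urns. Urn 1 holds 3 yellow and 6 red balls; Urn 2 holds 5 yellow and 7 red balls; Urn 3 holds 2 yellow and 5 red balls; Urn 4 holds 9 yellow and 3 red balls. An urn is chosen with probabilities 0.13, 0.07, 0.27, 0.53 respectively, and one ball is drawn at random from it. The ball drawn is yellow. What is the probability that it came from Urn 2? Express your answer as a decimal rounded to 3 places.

P(yellow|Urn 1) = 0.3333; P(yellow|Urn 2) = 0.4167; P(yellow|Urn 3) = 0.2857; P(yellow|Urn 4) = 0.75.
Prior × likelihood for each source: 0.13·0.3333=0.04333, 0.07·0.4167=0.02917, 0.27·0.2857=0.07714, 0.53·0.75=0.3975. Summing gives P(yellow) = 0.54714.
P(Urn 2 | yellow) = 0.02917 / 0.54714 = 0.053.

Posterior probability ≈ 0.053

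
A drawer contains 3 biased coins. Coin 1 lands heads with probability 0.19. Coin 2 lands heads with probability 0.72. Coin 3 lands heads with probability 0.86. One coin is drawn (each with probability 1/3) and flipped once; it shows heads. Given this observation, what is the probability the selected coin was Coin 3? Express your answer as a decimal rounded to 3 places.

Posterior probability ≈ 0.486

P(heads|C1) = 0.19; P(heads|C2) = 0.72; P(heads|C3) = 0.86.
Prior × likelihood for each source: 0.333333·0.19=0.06333, 0.333333·0.72=0.2400, 0.333333·0.86=0.2867. Summing gives P(heads) = 0.59000.
P(Coin 3 | heads) = 0.2867 / 0.59000 = 0.486.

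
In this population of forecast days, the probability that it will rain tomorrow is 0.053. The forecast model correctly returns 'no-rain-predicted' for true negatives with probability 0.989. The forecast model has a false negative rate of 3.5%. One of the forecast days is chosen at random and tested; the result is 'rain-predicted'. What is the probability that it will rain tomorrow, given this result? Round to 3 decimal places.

Let H be the event that it will rain tomorrow. P(H) = 0.053, so P(¬H) = 0.947. With E the 'rain-predicted' result, P(E|H) = 0.965 and P(E|¬H) = 0.011.
P(E) = 0.965·0.053 + 0.011·0.947 = 0.051145 + 0.010417 = 0.061562.
By Bayes' theorem, P(H|E) = 0.051145 / 0.061562 = 0.831.

P(H | E) ≈ 0.831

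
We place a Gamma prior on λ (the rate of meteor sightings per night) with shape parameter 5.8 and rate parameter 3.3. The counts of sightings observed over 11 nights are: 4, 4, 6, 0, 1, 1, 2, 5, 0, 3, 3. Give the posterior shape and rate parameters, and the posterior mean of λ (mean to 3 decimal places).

Posterior: Gamma(shape=34.8, rate=14.3); mean ≈ 2.434

The Poisson likelihood adds the total count to the shape and the number of exposure periods to the rate. Here ∑xᵢ = 29 and n = 11, so shape 5.8→34.8 and rate 3.3→14.3.
Posterior mean = shape/rate = 34.8/14.3 = 2.434.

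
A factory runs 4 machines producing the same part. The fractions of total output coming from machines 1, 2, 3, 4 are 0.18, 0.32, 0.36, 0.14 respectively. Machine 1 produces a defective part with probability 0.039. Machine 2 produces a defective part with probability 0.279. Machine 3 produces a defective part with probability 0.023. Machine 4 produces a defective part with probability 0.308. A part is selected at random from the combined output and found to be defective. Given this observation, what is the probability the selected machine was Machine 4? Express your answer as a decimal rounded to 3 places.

Posterior probability ≈ 0.292

P(defective|M1) = 0.039; P(defective|M2) = 0.279; P(defective|M3) = 0.023; P(defective|M4) = 0.308.
Prior × likelihood for each source: 0.18·0.039=0.007020, 0.32·0.279=0.08928, 0.36·0.023=0.008280, 0.14·0.308=0.04312. Summing gives P(defective) = 0.14770.
P(Machine 4 | defective) = 0.04312 / 0.14770 = 0.292.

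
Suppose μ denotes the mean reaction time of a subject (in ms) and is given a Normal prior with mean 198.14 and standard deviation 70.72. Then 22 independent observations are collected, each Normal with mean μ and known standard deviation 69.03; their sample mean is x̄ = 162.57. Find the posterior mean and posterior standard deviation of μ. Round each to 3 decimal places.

Posterior mean ≈ 164.047; posterior SD ≈ 14.409

Prior precision 1/τ₀² = 1/70.72² = 0.00019995; data precision n/σ² = 22/69.03² = 0.00461686.
Posterior precision = 0.00019995 + 0.00461686 = 0.00481681, giving posterior SD = 1/√0.00481681 = 14.409.
Posterior mean = (0.00019995·198.14 + 0.00461686·162.57) / 0.00481681 = 164.047.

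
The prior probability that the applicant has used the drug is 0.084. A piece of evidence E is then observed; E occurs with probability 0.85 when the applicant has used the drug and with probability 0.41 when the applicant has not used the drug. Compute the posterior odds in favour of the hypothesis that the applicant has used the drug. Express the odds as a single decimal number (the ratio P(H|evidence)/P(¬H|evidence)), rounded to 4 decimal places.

Posterior odds ≈ 0.1901

Prior odds = 0.084/(1−0.084) = 0.091703.
Likelihood ratio for E = 0.85/0.41 = 2.0732.
Posterior odds = prior odds × LR = 0.19012.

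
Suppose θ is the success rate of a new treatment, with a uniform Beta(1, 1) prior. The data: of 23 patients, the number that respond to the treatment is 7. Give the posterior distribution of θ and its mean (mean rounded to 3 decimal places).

Posterior: Beta(8, 17); mean ≈ 0.320

The binomial likelihood is conjugate to the Beta prior: with 7 successes and 16 failures, the posterior is Beta(1+7, 1+16) = Beta(8, 17).
E[θ | data] = 8/(8+17) = 0.320.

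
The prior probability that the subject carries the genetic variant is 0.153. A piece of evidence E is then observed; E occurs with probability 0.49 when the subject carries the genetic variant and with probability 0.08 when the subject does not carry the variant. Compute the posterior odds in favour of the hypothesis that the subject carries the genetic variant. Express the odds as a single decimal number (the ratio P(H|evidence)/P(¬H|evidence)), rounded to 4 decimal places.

Prior odds = 0.153/(1−0.153) = 0.18064.
Likelihood ratio for E = 0.49/0.08 = 6.1250.
Posterior odds = prior odds × LR = 1.1064.

Posterior odds ≈ 1.1064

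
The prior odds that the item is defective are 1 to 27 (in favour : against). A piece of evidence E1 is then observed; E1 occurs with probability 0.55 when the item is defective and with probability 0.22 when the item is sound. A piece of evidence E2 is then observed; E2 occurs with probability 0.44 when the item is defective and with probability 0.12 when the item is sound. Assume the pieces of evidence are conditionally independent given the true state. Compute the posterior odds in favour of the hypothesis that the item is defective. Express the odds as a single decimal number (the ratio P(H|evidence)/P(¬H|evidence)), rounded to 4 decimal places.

Prior odds = 1/27 = 0.037037.
Likelihood ratio for E1 = 0.55/0.22 = 2.5000.
Likelihood ratio for E2 = 0.44/0.12 = 3.6667.
Posterior odds = prior odds × LR₁ × LR₂ = 0.33951.

Posterior odds ≈ 0.3395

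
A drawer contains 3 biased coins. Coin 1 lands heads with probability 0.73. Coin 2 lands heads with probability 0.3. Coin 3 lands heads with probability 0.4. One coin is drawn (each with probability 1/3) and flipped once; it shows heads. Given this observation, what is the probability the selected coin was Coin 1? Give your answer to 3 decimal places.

P(heads|C1) = 0.73; P(heads|C2) = 0.3; P(heads|C3) = 0.4.
Prior × likelihood for each source: 0.333333·0.73=0.2433, 0.333333·0.3=0.1000, 0.333333·0.4=0.1333. Summing gives P(heads) = 0.47667.
P(Coin 1 | heads) = 0.2433 / 0.47667 = 0.510.

Posterior probability ≈ 0.510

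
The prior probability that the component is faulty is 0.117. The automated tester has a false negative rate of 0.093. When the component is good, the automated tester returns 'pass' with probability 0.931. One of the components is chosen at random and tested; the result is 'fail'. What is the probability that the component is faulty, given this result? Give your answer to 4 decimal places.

Write H for 'the component is faulty'. Prior odds H:¬H = 0.117/0.883 = 0.13250. For the 'fail' outcome, the likelihood ratio is 0.907/0.069 = 13.145.
Posterior odds = 0.13250 × 13.145 = 1.7417, so P(H|E) = 1.7417/(1+1.7417) = 0.6353.

P(H | E) ≈ 0.6353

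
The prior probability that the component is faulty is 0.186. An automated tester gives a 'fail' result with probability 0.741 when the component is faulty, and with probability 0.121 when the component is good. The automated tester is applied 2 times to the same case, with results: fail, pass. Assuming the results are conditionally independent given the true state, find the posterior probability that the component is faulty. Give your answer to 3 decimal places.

With H the event that the component is faulty, the joint likelihood of the observed sequence is P(data|H) = 0.741·0.259 = 0.19192 and P(data|¬H) = 0.121·0.879 = 0.10636.
Bayes: P(H|data) = 0.186·0.19192 / (0.186·0.19192 + 0.814·0.10636) = 0.035697/0.12227 = 0.2919.

Posterior P(H) ≈ 0.292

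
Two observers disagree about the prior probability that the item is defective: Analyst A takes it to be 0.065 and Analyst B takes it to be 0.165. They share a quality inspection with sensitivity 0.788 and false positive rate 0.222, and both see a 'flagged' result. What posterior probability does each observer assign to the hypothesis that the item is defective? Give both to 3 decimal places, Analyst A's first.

Analyst A: 0.198; Analyst B: 0.412

The likelihood ratio for a 'flagged' result is 0.788/0.222 = 3.5495.
Analyst A: prior odds 0.065/0.935 = 0.069519; posterior odds 0.24676; posterior probability 0.198.
Analyst B: prior odds 0.165/0.835 = 0.19760; posterior odds 0.70141; posterior probability 0.412.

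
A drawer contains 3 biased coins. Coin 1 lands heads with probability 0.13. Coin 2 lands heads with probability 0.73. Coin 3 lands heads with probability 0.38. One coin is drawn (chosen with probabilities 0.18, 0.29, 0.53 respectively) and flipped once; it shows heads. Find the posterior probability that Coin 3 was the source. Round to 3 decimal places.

Posterior probability ≈ 0.461

Tabulate prior·likelihood by source: [1] prior 0.18, lik 0.13, product 0.02340; [2] prior 0.29, lik 0.73, product 0.2117; [3] prior 0.53, lik 0.38, product 0.2014.
Normalizing constant = 0.43650; the posterior for Coin 3 is its product over the sum, 0.2014/0.43650 = 0.461.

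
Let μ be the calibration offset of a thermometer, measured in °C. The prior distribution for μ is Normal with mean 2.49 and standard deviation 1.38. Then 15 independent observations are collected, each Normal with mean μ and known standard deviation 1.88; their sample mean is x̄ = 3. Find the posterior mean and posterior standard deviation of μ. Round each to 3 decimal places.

With known σ, the Normal prior is conjugate. Weight on the data is w = (n/σ²)/(n/σ² + 1/τ₀²) = 4.24400/(4.24400+0.525100) = 0.88990.
Posterior mean = w·x̄ + (1−w)·μ₀ = 0.88990·3 + 0.11010·2.49 = 2.944. Posterior variance = 1/(4.24400+0.525100) = 0.209683, so SD = 0.458.

Posterior mean ≈ 2.944; posterior SD ≈ 0.458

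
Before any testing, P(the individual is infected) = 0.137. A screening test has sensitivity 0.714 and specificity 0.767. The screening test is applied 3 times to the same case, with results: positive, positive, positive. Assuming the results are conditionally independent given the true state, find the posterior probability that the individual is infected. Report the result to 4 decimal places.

Posterior P(H) ≈ 0.8204

With H the event that the individual is infected, the joint likelihood of the observed sequence is P(data|H) = 0.714·0.714·0.714 = 0.36399 and P(data|¬H) = 0.233·0.233·0.233 = 0.012649.
Bayes: P(H|data) = 0.137·0.36399 / (0.137·0.36399 + 0.863·0.012649) = 0.049867/0.060784 = 0.8204.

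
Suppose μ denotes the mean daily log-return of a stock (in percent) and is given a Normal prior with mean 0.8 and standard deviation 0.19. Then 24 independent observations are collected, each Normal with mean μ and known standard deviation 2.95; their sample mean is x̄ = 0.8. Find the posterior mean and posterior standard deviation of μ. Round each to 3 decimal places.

Posterior mean ≈ 0.800; posterior SD ≈ 0.181

With known σ, the Normal prior is conjugate. Weight on the data is w = (n/σ²)/(n/σ² + 1/τ₀²) = 2.75783/(2.75783+27.7008) = 0.090543.
Posterior mean = w·x̄ + (1−w)·μ₀ = 0.090543·0.8 + 0.90946·0.8 = 0.800. Posterior variance = 1/(2.75783+27.7008) = 0.0328314, so SD = 0.181.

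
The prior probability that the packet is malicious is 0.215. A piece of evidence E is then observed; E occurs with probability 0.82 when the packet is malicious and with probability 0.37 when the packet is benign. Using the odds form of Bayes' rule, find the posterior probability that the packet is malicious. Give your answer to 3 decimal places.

Posterior probability ≈ 0.378

Prior odds = 0.215/(1−0.215) = 0.27389.
Likelihood ratio for E = 0.82/0.37 = 2.2162.
Posterior odds = prior odds × LR = 0.60699.
Posterior probability = odds/(1+odds) = 0.60699/1.6070 = 0.378.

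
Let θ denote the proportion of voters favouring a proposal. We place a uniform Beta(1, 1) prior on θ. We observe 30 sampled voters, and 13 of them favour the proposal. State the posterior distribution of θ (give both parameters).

Observing 13 successes and 17 failures updates Beta(1, 1) by adding the success and failure counts to the two shape parameters: α = 1+13 = 14, β = 1+17 = 18.

Posterior: Beta(14, 18)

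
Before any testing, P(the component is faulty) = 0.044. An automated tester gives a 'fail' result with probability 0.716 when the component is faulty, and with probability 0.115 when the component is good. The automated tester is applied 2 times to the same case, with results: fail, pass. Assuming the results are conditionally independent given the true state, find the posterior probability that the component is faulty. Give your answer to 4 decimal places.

Posterior P(H) ≈ 0.0842

With H the event that the component is faulty, the joint likelihood of the observed sequence is P(data|H) = 0.716·0.284 = 0.20334 and P(data|¬H) = 0.115·0.885 = 0.10178.
Bayes: P(H|data) = 0.044·0.20334 / (0.044·0.20334 + 0.956·0.10178) = 0.0089471/0.10624 = 0.0842.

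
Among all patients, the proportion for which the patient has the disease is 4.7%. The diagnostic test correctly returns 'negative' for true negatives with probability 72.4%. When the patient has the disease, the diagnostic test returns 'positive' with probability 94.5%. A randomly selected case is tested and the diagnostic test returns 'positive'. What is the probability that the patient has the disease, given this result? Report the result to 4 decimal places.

Write H for 'the patient has the disease'. Prior odds H:¬H = 0.047/0.953 = 0.049318. For the 'positive' outcome, the likelihood ratio is 0.945/0.276 = 3.4239.
Posterior odds = 0.049318 × 3.4239 = 0.16886, so P(H|E) = 0.16886/(1+0.16886) = 0.1445.

P(H | E) ≈ 0.1445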